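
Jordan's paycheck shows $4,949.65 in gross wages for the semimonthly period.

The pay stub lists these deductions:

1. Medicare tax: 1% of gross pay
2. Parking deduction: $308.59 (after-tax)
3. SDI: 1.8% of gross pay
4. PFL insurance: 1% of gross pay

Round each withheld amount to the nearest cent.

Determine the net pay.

$4,452.97

SDI: $4,949.65 × 0.018 = $89.09
PFL insurance: $4,949.65 × 0.01 = $49.50
Medicare tax: $4,949.65 × 0.01 = $49.50
Parking deduction: $308.59
Total deductions = $89.09 + $49.50 + $49.50 + $308.59 = $496.68
Net pay = $4,949.65 − $496.68 = $4,452.97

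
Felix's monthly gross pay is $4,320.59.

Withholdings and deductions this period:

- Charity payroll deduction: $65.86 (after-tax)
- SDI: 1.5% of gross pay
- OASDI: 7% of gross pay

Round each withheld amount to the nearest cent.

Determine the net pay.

OASDI: $4,320.59 × 0.07 = $302.44
SDI: $4,320.59 × 0.015 = $64.81
Charity payroll deduction: $65.86
Total deductions = $302.44 + $64.81 + $65.86 = $433.11
Net pay = $4,320.59 − $433.11 = $3,887.48

$3,887.48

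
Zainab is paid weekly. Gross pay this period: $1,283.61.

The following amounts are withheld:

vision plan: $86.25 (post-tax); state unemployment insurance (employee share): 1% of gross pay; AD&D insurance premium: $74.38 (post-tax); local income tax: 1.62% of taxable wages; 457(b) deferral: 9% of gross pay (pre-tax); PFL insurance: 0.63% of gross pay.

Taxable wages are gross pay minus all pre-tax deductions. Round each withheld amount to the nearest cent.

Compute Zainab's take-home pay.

$967.61

457(b) deferral: $1,283.61 × 0.09 = $115.52
Taxable wages = $1,283.61 − $115.52 = $1,168.09
Local income tax: $1,168.09 × 0.0162 = $18.92
State unemployment insurance (employee share): $1,283.61 × 0.01 = $12.84
PFL insurance: $1,283.61 × 0.0063 = $8.09
Vision plan: $86.25
AD&D insurance premium: $74.38
Total deductions = $115.52 + $18.92 + $12.84 + $8.09 + $86.25 + $74.38 = $316.00
Net pay = $1,283.61 − $316.00 = $967.61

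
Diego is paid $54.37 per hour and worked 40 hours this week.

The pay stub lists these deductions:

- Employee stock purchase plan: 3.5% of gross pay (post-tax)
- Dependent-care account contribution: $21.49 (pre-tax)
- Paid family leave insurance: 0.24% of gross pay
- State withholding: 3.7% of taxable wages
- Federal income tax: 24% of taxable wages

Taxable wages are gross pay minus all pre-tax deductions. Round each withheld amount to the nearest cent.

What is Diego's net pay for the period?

$1,475.51

Gross pay: 40 × $54.37 = $2,174.80
Dependent-care account contribution: $21.49
Taxable wages = $2,174.80 − $21.49 = $2,153.31
Federal income tax: $2,153.31 × 0.24 = $516.79
State withholding: $2,153.31 × 0.037 = $79.67
Paid family leave insurance: $2,174.80 × 0.0024 = $5.22
Employee stock purchase plan: $2,174.80 × 0.035 = $76.12
Total deductions = $21.49 + $516.79 + $79.67 + $5.22 + $76.12 = $699.29
Net pay = $2,174.80 − $699.29 = $1,475.51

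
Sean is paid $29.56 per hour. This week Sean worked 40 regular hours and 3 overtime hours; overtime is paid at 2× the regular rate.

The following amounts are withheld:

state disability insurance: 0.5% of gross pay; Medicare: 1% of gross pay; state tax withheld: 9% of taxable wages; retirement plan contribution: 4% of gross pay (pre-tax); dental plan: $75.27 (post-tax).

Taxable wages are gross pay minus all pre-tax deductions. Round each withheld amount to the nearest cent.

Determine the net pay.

Regular pay: 40 × $29.56 = $1,182.40
Overtime pay: 3 × $29.56 × 2 = $177.36
Gross pay = $1,182.40 + $177.36 = $1,359.76
Retirement plan contribution: $1,359.76 × 0.04 = $54.39
Taxable wages = $1,359.76 − $54.39 = $1,305.37
State tax withheld: $1,305.37 × 0.09 = $117.48
Medicare: $1,359.76 × 0.01 = $13.60
State disability insurance: $1,359.76 × 0.005 = $6.80
Dental plan: $75.27
Total deductions = $54.39 + $117.48 + $13.60 + $6.80 + $75.27 = $267.54
Net pay = $1,359.76 − $267.54 = $1,092.22

$1,092.22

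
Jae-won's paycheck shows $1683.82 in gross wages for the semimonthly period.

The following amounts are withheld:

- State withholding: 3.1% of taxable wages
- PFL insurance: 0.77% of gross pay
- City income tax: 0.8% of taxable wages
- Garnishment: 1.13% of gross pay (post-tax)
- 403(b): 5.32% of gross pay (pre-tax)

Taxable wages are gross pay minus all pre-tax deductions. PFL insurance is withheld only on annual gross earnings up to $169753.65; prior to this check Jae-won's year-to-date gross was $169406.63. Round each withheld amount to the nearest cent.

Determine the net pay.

$1510.37

403(b): $1683.82 × 0.0532 = $89.58
Taxable wages = $1683.82 − $89.58 = $1594.24
State withholding: $1594.24 × 0.031 = $49.42
City income tax: $1594.24 × 0.008 = $12.75
PFL insurance: only $169753.65 − $169406.63 = $347.02 of this check is subject → $347.02 × 0.0077 = $2.67
Garnishment: $1683.82 × 0.0113 = $19.03
Total deductions = $89.58 + $49.42 + $12.75 + $2.67 + $19.03 = $173.45
Net pay = $1683.82 − $173.45 = $1510.37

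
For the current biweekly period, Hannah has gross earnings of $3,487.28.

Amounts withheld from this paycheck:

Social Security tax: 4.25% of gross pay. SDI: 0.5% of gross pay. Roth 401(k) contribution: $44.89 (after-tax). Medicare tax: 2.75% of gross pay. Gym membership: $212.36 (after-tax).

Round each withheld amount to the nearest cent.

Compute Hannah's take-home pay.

SDI: $3,487.28 × 0.005 = $17.44
Social Security tax: $3,487.28 × 0.0425 = $148.21
Medicare tax: $3,487.28 × 0.0275 = $95.90
Roth 401(k) contribution: $44.89
Gym membership: $212.36
Total deductions = $17.44 + $148.21 + $95.90 + $44.89 + $212.36 = $518.80
Net pay = $3,487.28 − $518.80 = $2,968.48

$2,968.48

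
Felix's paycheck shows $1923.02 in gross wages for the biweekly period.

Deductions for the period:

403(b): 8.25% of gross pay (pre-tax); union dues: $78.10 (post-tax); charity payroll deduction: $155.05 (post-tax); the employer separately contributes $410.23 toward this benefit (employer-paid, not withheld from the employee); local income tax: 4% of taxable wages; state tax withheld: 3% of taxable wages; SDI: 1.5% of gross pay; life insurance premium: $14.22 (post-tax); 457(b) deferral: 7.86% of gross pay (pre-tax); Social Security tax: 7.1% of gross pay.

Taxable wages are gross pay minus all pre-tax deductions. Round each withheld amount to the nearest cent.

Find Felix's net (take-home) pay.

$1087.54

457(b) deferral: $1923.02 × 0.0786 = $151.15
403(b): $1923.02 × 0.0825 = $158.65
Pre-tax total = $151.15 + $158.65 = $309.80
Taxable wages = $1923.02 − $309.80 = $1613.22
State tax withheld: $1613.22 × 0.03 = $48.40
Local income tax: $1613.22 × 0.04 = $64.53
SDI: $1923.02 × 0.015 = $28.85
Social Security tax: $1923.02 × 0.071 = $136.53
Life insurance premium: $14.22
Union dues: $78.10
Charity payroll deduction: $155.05
(Employer's $410.23 toward charity payroll deduction is not withheld from the employee.)
Total deductions = $151.15 + $158.65 + $48.40 + $64.53 + $28.85 + $136.53 + $14.22 + $78.10 + $155.05 = $835.48
Net pay = $1923.02 − $835.48 = $1087.54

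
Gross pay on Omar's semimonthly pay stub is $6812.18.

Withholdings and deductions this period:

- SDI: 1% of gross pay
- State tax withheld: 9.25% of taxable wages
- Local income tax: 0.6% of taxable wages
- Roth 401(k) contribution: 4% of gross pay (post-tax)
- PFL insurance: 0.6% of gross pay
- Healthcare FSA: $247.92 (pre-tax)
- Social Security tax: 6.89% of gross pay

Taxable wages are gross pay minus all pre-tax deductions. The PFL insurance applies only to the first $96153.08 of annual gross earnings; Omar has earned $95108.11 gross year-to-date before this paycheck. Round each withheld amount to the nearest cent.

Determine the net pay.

$5101.44

Healthcare FSA: $247.92
Taxable wages = $6812.18 − $247.92 = $6564.26
Local income tax: $6564.26 × 0.006 = $39.39
State tax withheld: $6564.26 × 0.0925 = $607.19
Social Security tax: $6812.18 × 0.0689 = $469.36
SDI: $6812.18 × 0.01 = $68.12
PFL insurance: only $96153.08 − $95108.11 = $1044.97 of this check is subject → $1044.97 × 0.006 = $6.27
Roth 401(k) contribution: $6812.18 × 0.04 = $272.49
Total deductions = $247.92 + $39.39 + $607.19 + $469.36 + $68.12 + $6.27 + $272.49 = $1710.74
Net pay = $6812.18 − $1710.74 = $5101.44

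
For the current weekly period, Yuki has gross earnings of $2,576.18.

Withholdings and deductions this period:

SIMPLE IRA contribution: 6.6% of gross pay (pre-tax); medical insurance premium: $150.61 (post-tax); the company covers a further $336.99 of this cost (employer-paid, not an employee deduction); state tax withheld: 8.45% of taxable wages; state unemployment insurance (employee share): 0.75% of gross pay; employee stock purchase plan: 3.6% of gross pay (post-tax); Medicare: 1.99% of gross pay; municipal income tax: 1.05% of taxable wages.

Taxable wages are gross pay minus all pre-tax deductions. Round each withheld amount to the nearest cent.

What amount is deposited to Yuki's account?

$1,863.63

SIMPLE IRA contribution: $2,576.18 × 0.066 = $170.03
Taxable wages = $2,576.18 − $170.03 = $2,406.15
Municipal income tax: $2,406.15 × 0.0105 = $25.26
State tax withheld: $2,406.15 × 0.0845 = $203.32
State unemployment insurance (employee share): $2,576.18 × 0.0075 = $19.32
Medicare: $2,576.18 × 0.0199 = $51.27
Employee stock purchase plan: $2,576.18 × 0.036 = $92.74
Medical insurance premium: $150.61
(Employer's $336.99 toward medical insurance premium is not withheld from the employee.)
Total deductions = $170.03 + $25.26 + $203.32 + $19.32 + $51.27 + $92.74 + $150.61 = $712.55
Net pay = $2,576.18 − $712.55 = $1,863.63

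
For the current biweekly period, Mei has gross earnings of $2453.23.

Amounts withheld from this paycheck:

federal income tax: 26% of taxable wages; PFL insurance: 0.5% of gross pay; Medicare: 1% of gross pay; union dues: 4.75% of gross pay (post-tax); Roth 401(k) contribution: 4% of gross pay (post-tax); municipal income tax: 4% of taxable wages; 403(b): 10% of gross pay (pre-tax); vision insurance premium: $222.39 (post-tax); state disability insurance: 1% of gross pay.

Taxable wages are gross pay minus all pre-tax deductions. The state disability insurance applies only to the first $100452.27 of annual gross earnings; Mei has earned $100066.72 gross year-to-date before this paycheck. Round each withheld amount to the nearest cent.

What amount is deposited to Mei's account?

403(b): $2453.23 × 0.1 = $245.32
Taxable wages = $2453.23 − $245.32 = $2207.91
Federal income tax: $2207.91 × 0.26 = $574.06
Municipal income tax: $2207.91 × 0.04 = $88.32
Medicare: $2453.23 × 0.01 = $24.53
State disability insurance: only $100452.27 − $100066.72 = $385.55 of this check is subject → $385.55 × 0.01 = $3.86
PFL insurance: $2453.23 × 0.005 = $12.27
Vision insurance premium: $222.39
Roth 401(k) contribution: $2453.23 × 0.04 = $98.13
Union dues: $2453.23 × 0.0475 = $116.53
Total deductions = $245.32 + $574.06 + $88.32 + $24.53 + $3.86 + $12.27 + $222.39 + $98.13 + $116.53 = $1385.41
Net pay = $2453.23 − $1385.41 = $1067.82

$1067.82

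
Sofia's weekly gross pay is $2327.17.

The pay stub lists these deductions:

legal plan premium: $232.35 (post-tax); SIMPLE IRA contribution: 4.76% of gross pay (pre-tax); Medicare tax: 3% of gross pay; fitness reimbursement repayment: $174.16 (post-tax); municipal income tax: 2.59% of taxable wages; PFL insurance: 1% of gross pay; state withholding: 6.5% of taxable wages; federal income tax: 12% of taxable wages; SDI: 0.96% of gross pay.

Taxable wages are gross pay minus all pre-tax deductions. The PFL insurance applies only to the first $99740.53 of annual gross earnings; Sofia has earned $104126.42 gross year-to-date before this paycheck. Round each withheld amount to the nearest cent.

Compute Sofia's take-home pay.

SIMPLE IRA contribution: $2327.17 × 0.0476 = $110.77
Taxable wages = $2327.17 − $110.77 = $2216.40
Federal income tax: $2216.40 × 0.12 = $265.97
Municipal income tax: $2216.40 × 0.0259 = $57.40
State withholding: $2216.40 × 0.065 = $144.07
PFL insurance: annual cap $99740.53 already reached (YTD $104126.42), so $0.00
SDI: $2327.17 × 0.0096 = $22.34
Medicare tax: $2327.17 × 0.03 = $69.82
Legal plan premium: $232.35
Fitness reimbursement repayment: $174.16
Total deductions = $110.77 + $265.97 + $57.40 + $144.07 + $0.00 + $22.34 + $69.82 + $232.35 + $174.16 = $1076.88
Net pay = $2327.17 − $1076.88 = $1250.29

$1250.29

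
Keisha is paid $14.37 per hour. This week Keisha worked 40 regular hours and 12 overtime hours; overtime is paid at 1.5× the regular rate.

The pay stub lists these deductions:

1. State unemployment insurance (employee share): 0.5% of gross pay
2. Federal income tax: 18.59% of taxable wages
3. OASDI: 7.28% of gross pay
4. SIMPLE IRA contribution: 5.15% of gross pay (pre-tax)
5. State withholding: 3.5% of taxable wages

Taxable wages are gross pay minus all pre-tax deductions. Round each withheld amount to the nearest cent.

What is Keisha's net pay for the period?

$551.06

Regular pay: 40 × $14.37 = $574.80
Overtime pay: 12 × $14.37 × 1.5 = $258.66
Gross pay = $574.80 + $258.66 = $833.46
SIMPLE IRA contribution: $833.46 × 0.0515 = $42.92
Taxable wages = $833.46 − $42.92 = $790.54
State withholding: $790.54 × 0.035 = $27.67
Federal income tax: $790.54 × 0.1859 = $146.96
OASDI: $833.46 × 0.0728 = $60.68
State unemployment insurance (employee share): $833.46 × 0.005 = $4.17
Total deductions = $42.92 + $27.67 + $146.96 + $60.68 + $4.17 = $282.40
Net pay = $833.46 − $282.40 = $551.06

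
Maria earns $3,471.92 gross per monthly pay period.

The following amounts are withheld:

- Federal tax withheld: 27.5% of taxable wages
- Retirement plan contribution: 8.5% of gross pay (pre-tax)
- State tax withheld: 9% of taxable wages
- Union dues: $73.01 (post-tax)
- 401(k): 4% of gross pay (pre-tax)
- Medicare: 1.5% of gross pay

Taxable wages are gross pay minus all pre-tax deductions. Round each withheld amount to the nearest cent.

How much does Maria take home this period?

401(k): $3,471.92 × 0.04 = $138.88
Retirement plan contribution: $3,471.92 × 0.085 = $295.11
Pre-tax total = $138.88 + $295.11 = $433.99
Taxable wages = $3,471.92 − $433.99 = $3,037.93
State tax withheld: $3,037.93 × 0.09 = $273.41
Federal tax withheld: $3,037.93 × 0.275 = $835.43
Medicare: $3,471.92 × 0.015 = $52.08
Union dues: $73.01
Total deductions = $138.88 + $295.11 + $273.41 + $835.43 + $52.08 + $73.01 = $1,667.92
Net pay = $3,471.92 − $1,667.92 = $1,804.00

$1,804.00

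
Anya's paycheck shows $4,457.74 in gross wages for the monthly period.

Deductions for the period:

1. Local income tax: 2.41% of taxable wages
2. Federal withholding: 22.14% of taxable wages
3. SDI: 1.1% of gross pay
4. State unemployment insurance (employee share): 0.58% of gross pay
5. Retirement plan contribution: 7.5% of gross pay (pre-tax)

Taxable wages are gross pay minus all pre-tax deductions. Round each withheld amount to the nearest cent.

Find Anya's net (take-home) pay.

Retirement plan contribution: $4,457.74 × 0.075 = $334.33
Taxable wages = $4,457.74 − $334.33 = $4,123.41
Local income tax: $4,123.41 × 0.0241 = $99.37
Federal withholding: $4,123.41 × 0.2214 = $912.92
SDI: $4,457.74 × 0.011 = $49.04
State unemployment insurance (employee share): $4,457.74 × 0.0058 = $25.85
Total deductions = $334.33 + $99.37 + $912.92 + $49.04 + $25.85 = $1,421.51
Net pay = $4,457.74 − $1,421.51 = $3,036.23

$3,036.23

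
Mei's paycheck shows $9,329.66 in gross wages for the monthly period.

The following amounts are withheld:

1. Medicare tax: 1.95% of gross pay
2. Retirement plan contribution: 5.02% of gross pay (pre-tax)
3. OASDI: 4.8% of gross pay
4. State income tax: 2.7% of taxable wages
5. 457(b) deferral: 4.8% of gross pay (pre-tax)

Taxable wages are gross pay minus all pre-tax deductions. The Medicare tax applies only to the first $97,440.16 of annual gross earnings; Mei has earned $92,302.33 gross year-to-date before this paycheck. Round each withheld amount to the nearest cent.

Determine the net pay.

$7,638.32

457(b) deferral: $9,329.66 × 0.048 = $447.82
Retirement plan contribution: $9,329.66 × 0.0502 = $468.35
Pre-tax total = $447.82 + $468.35 = $916.17
Taxable wages = $9,329.66 − $916.17 = $8,413.49
State income tax: $8,413.49 × 0.027 = $227.16
OASDI: $9,329.66 × 0.048 = $447.82
Medicare tax: only $97,440.16 − $92,302.33 = $5,137.83 of this check is subject → $5,137.83 × 0.0195 = $100.19
Total deductions = $447.82 + $468.35 + $227.16 + $447.82 + $100.19 = $1,691.34
Net pay = $9,329.66 − $1,691.34 = $7,638.32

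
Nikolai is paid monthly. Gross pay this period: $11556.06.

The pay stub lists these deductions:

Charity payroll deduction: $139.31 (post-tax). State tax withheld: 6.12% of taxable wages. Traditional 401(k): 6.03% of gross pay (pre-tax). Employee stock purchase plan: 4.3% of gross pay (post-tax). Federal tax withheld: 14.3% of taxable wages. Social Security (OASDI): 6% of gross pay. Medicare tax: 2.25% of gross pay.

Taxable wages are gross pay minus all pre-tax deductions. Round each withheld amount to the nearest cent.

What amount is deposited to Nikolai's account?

Traditional 401(k): $11556.06 × 0.0603 = $696.83
Taxable wages = $11556.06 − $696.83 = $10859.23
Federal tax withheld: $10859.23 × 0.143 = $1552.87
State tax withheld: $10859.23 × 0.0612 = $664.58
Social Security (OASDI): $11556.06 × 0.06 = $693.36
Medicare tax: $11556.06 × 0.0225 = $260.01
Charity payroll deduction: $139.31
Employee stock purchase plan: $11556.06 × 0.043 = $496.91
Total deductions = $696.83 + $1552.87 + $664.58 + $693.36 + $260.01 + $139.31 + $496.91 = $4503.87
Net pay = $11556.06 − $4503.87 = $7052.19

$7052.19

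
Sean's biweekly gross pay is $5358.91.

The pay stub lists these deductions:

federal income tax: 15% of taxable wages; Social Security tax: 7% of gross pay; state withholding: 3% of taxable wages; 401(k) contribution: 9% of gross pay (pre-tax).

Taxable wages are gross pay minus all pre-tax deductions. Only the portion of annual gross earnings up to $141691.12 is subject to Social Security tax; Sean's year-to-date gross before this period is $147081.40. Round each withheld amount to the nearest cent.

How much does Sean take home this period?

$3998.82

401(k) contribution: $5358.91 × 0.09 = $482.30
Taxable wages = $5358.91 − $482.30 = $4876.61
Federal income tax: $4876.61 × 0.15 = $731.49
State withholding: $4876.61 × 0.03 = $146.30
Social Security tax: annual cap $141691.12 already reached (YTD $147081.40), so $0.00
Total deductions = $482.30 + $731.49 + $146.30 + $0.00 = $1360.09
Net pay = $5358.91 − $1360.09 = $3998.82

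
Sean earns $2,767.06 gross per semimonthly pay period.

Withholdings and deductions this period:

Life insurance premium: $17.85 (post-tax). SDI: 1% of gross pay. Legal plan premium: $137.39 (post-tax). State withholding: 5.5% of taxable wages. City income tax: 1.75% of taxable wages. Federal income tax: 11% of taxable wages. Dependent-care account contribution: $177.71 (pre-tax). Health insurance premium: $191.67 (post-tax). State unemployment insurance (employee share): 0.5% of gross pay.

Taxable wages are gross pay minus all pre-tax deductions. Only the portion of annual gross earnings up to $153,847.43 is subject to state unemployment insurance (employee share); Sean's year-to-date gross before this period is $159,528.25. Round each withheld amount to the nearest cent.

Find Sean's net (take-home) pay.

$1,742.22

Dependent-care account contribution: $177.71
Taxable wages = $2,767.06 − $177.71 = $2,589.35
Federal income tax: $2,589.35 × 0.11 = $284.83
State withholding: $2,589.35 × 0.055 = $142.41
City income tax: $2,589.35 × 0.0175 = $45.31
State unemployment insurance (employee share): annual cap $153,847.43 already reached (YTD $159,528.25), so $0.00
SDI: $2,767.06 × 0.01 = $27.67
Life insurance premium: $17.85
Health insurance premium: $191.67
Legal plan premium: $137.39
Total deductions = $177.71 + $284.83 + $142.41 + $45.31 + $0.00 + $27.67 + $17.85 + $191.67 + $137.39 = $1,024.84
Net pay = $2,767.06 − $1,024.84 = $1,742.22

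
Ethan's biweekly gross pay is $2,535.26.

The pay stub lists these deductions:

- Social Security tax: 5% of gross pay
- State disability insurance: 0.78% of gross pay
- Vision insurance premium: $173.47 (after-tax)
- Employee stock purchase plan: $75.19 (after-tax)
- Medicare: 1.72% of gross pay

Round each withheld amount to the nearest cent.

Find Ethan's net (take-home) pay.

$2,096.45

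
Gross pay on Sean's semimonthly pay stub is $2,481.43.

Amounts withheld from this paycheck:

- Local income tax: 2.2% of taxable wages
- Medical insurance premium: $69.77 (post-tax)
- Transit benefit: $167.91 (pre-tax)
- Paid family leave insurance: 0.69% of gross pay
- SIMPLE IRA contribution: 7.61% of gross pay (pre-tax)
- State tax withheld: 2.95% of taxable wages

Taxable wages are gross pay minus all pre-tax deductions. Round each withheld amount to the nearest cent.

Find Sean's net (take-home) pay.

$1,928.37

SIMPLE IRA contribution: $2,481.43 × 0.0761 = $188.84
Transit benefit: $167.91
Pre-tax total = $188.84 + $167.91 = $356.75
Taxable wages = $2,481.43 − $356.75 = $2,124.68
Local income tax: $2,124.68 × 0.022 = $46.74
State tax withheld: $2,124.68 × 0.0295 = $62.68
Paid family leave insurance: $2,481.43 × 0.0069 = $17.12
Medical insurance premium: $69.77
Total deductions = $188.84 + $167.91 + $46.74 + $62.68 + $17.12 + $69.77 = $553.06
Net pay = $2,481.43 − $553.06 = $1,928.37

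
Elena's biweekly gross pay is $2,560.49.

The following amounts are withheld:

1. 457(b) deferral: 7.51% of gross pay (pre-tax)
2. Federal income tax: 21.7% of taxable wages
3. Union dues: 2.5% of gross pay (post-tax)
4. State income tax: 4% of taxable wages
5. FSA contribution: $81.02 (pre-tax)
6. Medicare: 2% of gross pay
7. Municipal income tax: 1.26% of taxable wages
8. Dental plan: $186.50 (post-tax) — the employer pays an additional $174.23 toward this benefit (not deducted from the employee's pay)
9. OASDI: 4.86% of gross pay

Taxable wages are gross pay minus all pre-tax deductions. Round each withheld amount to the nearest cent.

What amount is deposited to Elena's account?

$1,244.39

457(b) deferral: $2,560.49 × 0.0751 = $192.29
FSA contribution: $81.02
Pre-tax total = $192.29 + $81.02 = $273.31
Taxable wages = $2,560.49 − $273.31 = $2,287.18
State income tax: $2,287.18 × 0.04 = $91.49
Federal income tax: $2,287.18 × 0.217 = $496.32
Municipal income tax: $2,287.18 × 0.0126 = $28.82
Medicare: $2,560.49 × 0.02 = $51.21
OASDI: $2,560.49 × 0.0486 = $124.44
Union dues: $2,560.49 × 0.025 = $64.01
Dental plan: $186.50
(Employer's $174.23 toward dental plan is not withheld from the employee.)
Total deductions = $192.29 + $81.02 + $91.49 + $496.32 + $28.82 + $51.21 + $124.44 + $64.01 + $186.50 = $1,316.10
Net pay = $2,560.49 − $1,316.10 = $1,244.39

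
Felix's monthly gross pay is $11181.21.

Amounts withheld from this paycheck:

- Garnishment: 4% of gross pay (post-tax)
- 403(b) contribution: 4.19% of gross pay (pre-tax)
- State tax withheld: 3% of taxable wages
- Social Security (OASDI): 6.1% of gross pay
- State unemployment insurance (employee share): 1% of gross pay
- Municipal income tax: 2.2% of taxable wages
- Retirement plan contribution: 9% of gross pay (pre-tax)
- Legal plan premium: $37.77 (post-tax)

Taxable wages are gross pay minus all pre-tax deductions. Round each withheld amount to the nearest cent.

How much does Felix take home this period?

$7922.80

Retirement plan contribution: $11181.21 × 0.09 = $1006.31
403(b) contribution: $11181.21 × 0.0419 = $468.49
Pre-tax total = $1006.31 + $468.49 = $1474.80
Taxable wages = $11181.21 − $1474.80 = $9706.41
State tax withheld: $9706.41 × 0.03 = $291.19
Municipal income tax: $9706.41 × 0.022 = $213.54
State unemployment insurance (employee share): $11181.21 × 0.01 = $111.81
Social Security (OASDI): $11181.21 × 0.061 = $682.05
Legal plan premium: $37.77
Garnishment: $11181.21 × 0.04 = $447.25
Total deductions = $1006.31 + $468.49 + $291.19 + $213.54 + $111.81 + $682.05 + $37.77 + $447.25 = $3258.41
Net pay = $11181.21 − $3258.41 = $7922.80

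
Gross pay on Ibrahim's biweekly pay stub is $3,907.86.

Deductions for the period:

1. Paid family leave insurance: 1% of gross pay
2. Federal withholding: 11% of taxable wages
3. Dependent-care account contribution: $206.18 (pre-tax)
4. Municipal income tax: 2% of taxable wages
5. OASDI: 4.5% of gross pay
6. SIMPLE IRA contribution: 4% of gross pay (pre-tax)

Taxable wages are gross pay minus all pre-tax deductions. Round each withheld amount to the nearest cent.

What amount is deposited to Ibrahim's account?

$2,869.54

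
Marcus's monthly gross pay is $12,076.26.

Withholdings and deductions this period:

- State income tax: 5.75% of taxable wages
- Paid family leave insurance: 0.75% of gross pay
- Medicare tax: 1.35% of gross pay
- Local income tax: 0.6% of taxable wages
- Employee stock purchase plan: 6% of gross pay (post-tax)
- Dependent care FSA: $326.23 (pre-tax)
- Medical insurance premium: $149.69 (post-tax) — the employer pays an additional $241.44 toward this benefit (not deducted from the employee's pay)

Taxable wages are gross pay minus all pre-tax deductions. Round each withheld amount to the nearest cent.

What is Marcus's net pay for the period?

$9,876.03

Dependent care FSA: $326.23
Taxable wages = $12,076.26 − $326.23 = $11,750.03
Local income tax: $11,750.03 × 0.006 = $70.50
State income tax: $11,750.03 × 0.0575 = $675.63
Paid family leave insurance: $12,076.26 × 0.0075 = $90.57
Medicare tax: $12,076.26 × 0.0135 = $163.03
Employee stock purchase plan: $12,076.26 × 0.06 = $724.58
Medical insurance premium: $149.69
(Employer's $241.44 toward medical insurance premium is not withheld from the employee.)
Total deductions = $326.23 + $70.50 + $675.63 + $90.57 + $163.03 + $724.58 + $149.69 = $2,200.23
Net pay = $12,076.26 − $2,200.23 = $9,876.03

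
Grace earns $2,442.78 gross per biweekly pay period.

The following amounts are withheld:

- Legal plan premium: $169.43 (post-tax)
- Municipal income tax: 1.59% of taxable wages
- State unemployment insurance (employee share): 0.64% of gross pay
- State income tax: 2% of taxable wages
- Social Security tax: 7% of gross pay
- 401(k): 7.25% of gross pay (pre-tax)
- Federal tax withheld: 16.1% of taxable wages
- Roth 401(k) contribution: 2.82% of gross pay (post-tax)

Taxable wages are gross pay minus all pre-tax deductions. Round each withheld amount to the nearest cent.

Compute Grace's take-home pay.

401(k): $2,442.78 × 0.0725 = $177.10
Taxable wages = $2,442.78 − $177.10 = $2,265.68
Municipal income tax: $2,265.68 × 0.0159 = $36.02
Federal tax withheld: $2,265.68 × 0.161 = $364.77
State income tax: $2,265.68 × 0.02 = $45.31
State unemployment insurance (employee share): $2,442.78 × 0.0064 = $15.63
Social Security tax: $2,442.78 × 0.07 = $170.99
Legal plan premium: $169.43
Roth 401(k) contribution: $2,442.78 × 0.0282 = $68.89
Total deductions = $177.10 + $36.02 + $364.77 + $45.31 + $15.63 + $170.99 + $169.43 + $68.89 = $1,048.14
Net pay = $2,442.78 − $1,048.14 = $1,394.64

$1,394.64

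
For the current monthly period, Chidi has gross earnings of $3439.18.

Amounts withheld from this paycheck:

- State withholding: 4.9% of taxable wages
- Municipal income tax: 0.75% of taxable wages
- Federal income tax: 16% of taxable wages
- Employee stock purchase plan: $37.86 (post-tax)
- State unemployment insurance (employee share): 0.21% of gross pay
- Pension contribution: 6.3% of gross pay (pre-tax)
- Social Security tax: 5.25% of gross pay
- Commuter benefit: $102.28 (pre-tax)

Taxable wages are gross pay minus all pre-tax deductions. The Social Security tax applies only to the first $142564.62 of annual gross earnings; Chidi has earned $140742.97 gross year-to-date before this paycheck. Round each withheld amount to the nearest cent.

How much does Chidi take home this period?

Pension contribution: $3439.18 × 0.063 = $216.67
Commuter benefit: $102.28
Pre-tax total = $216.67 + $102.28 = $318.95
Taxable wages = $3439.18 − $318.95 = $3120.23
Federal income tax: $3120.23 × 0.16 = $499.24
Municipal income tax: $3120.23 × 0.0075 = $23.40
State withholding: $3120.23 × 0.049 = $152.89
Social Security tax: only $142564.62 − $140742.97 = $1821.65 of this check is subject → $1821.65 × 0.0525 = $95.64
State unemployment insurance (employee share): $3439.18 × 0.0021 = $7.22
Employee stock purchase plan: $37.86
Total deductions = $216.67 + $102.28 + $499.24 + $23.40 + $152.89 + $95.64 + $7.22 + $37.86 = $1135.20
Net pay = $3439.18 − $1135.20 = $2303.98

$2303.98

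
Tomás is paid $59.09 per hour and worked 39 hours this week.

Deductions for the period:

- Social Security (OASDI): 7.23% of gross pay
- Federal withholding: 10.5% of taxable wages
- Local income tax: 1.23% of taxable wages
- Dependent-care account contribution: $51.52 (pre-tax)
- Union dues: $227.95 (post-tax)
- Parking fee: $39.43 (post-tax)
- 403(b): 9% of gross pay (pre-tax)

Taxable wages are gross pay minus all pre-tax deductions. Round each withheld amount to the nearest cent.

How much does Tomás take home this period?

$1,371.63

Gross pay: 39 × $59.09 = $2,304.51
Dependent-care account contribution: $51.52
403(b): $2,304.51 × 0.09 = $207.41
Pre-tax total = $51.52 + $207.41 = $258.93
Taxable wages = $2,304.51 − $258.93 = $2,045.58
Local income tax: $2,045.58 × 0.0123 = $25.16
Federal withholding: $2,045.58 × 0.105 = $214.79
Social Security (OASDI): $2,304.51 × 0.0723 = $166.62
Union dues: $227.95
Parking fee: $39.43
Total deductions = $51.52 + $207.41 + $25.16 + $214.79 + $166.62 + $227.95 + $39.43 = $932.88
Net pay = $2,304.51 − $932.88 = $1,371.63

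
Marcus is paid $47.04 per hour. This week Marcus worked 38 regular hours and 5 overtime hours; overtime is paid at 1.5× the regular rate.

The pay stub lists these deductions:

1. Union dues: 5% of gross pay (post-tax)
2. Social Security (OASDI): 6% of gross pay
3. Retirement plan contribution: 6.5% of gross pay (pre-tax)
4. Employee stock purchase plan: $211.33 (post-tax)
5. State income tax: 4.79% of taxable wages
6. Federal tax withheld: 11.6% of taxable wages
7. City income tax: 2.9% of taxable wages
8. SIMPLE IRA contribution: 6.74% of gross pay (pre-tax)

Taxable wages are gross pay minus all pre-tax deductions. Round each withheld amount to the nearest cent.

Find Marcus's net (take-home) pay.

$1,051.96

Regular pay: 38 × $47.04 = $1,787.52
Overtime pay: 5 × $47.04 × 1.5 = $352.80
Gross pay = $1,787.52 + $352.80 = $2,140.32
SIMPLE IRA contribution: $2,140.32 × 0.0674 = $144.26
Retirement plan contribution: $2,140.32 × 0.065 = $139.12
Pre-tax total = $144.26 + $139.12 = $283.38
Taxable wages = $2,140.32 − $283.38 = $1,856.94
Federal tax withheld: $1,856.94 × 0.116 = $215.41
City income tax: $1,856.94 × 0.029 = $53.85
State income tax: $1,856.94 × 0.0479 = $88.95
Social Security (OASDI): $2,140.32 × 0.06 = $128.42
Union dues: $2,140.32 × 0.05 = $107.02
Employee stock purchase plan: $211.33
Total deductions = $144.26 + $139.12 + $215.41 + $53.85 + $88.95 + $128.42 + $107.02 + $211.33 = $1,088.36
Net pay = $2,140.32 − $1,088.36 = $1,051.96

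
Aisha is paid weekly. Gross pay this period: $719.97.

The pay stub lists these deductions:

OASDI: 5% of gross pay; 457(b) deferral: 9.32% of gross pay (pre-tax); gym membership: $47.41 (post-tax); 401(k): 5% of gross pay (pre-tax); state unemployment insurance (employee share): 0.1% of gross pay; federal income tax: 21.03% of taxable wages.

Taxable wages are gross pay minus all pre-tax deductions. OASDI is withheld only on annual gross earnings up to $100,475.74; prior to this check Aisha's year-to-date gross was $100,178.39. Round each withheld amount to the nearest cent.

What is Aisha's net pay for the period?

$424.14

457(b) deferral: $719.97 × 0.0932 = $67.10
401(k): $719.97 × 0.05 = $36.00
Pre-tax total = $67.10 + $36.00 = $103.10
Taxable wages = $719.97 − $103.10 = $616.87
Federal income tax: $616.87 × 0.2103 = $129.73
OASDI: only $100,475.74 − $100,178.39 = $297.35 of this check is subject → $297.35 × 0.05 = $14.87
State unemployment insurance (employee share): $719.97 × 0.001 = $0.72
Gym membership: $47.41
Total deductions = $67.10 + $36.00 + $129.73 + $14.87 + $0.72 + $47.41 = $295.83
Net pay = $719.97 − $295.83 = $424.14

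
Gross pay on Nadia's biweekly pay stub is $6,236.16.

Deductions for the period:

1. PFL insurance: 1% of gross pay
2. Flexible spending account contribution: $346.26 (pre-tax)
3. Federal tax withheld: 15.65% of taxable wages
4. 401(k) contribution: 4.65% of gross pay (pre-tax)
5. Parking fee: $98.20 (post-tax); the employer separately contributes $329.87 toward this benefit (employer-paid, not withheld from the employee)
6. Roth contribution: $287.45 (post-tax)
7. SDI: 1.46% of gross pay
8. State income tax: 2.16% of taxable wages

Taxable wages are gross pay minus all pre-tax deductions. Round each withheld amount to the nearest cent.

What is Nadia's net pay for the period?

$4,063.51

401(k) contribution: $6,236.16 × 0.0465 = $289.98
Flexible spending account contribution: $346.26
Pre-tax total = $289.98 + $346.26 = $636.24
Taxable wages = $6,236.16 − $636.24 = $5,599.92
Federal tax withheld: $5,599.92 × 0.1565 = $876.39
State income tax: $5,599.92 × 0.0216 = $120.96
PFL insurance: $6,236.16 × 0.01 = $62.36
SDI: $6,236.16 × 0.0146 = $91.05
Roth contribution: $287.45
Parking fee: $98.20
(Employer's $329.87 toward parking fee is not withheld from the employee.)
Total deductions = $289.98 + $346.26 + $876.39 + $120.96 + $62.36 + $91.05 + $287.45 + $98.20 = $2,172.65
Net pay = $6,236.16 − $2,172.65 = $4,063.51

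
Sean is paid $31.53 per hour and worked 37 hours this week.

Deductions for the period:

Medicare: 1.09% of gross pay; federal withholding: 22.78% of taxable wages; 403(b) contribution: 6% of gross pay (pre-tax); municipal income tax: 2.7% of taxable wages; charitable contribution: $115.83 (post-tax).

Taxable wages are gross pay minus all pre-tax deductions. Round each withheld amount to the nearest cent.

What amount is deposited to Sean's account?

Gross pay: 37 × $31.53 = $1,166.61
403(b) contribution: $1,166.61 × 0.06 = $70.00
Taxable wages = $1,166.61 − $70.00 = $1,096.61
Municipal income tax: $1,096.61 × 0.027 = $29.61
Federal withholding: $1,096.61 × 0.2278 = $249.81
Medicare: $1,166.61 × 0.0109 = $12.72
Charitable contribution: $115.83
Total deductions = $70.00 + $29.61 + $249.81 + $12.72 + $115.83 = $477.97
Net pay = $1,166.61 − $477.97 = $688.64

$688.64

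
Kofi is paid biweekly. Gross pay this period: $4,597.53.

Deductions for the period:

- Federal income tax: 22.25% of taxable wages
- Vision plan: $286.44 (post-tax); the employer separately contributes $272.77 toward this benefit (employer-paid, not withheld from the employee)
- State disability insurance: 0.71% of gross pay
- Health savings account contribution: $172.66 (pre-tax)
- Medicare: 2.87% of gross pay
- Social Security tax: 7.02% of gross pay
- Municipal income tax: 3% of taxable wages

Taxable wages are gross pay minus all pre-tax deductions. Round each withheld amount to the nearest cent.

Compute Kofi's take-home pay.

Health savings account contribution: $172.66
Taxable wages = $4,597.53 − $172.66 = $4,424.87
Federal income tax: $4,424.87 × 0.2225 = $984.53
Municipal income tax: $4,424.87 × 0.03 = $132.75
Medicare: $4,597.53 × 0.0287 = $131.95
State disability insurance: $4,597.53 × 0.0071 = $32.64
Social Security tax: $4,597.53 × 0.0702 = $322.75
Vision plan: $286.44
(Employer's $272.77 toward vision plan is not withheld from the employee.)
Total deductions = $172.66 + $984.53 + $132.75 + $131.95 + $32.64 + $322.75 + $286.44 = $2,063.72
Net pay = $4,597.53 − $2,063.72 = $2,533.81

$2,533.81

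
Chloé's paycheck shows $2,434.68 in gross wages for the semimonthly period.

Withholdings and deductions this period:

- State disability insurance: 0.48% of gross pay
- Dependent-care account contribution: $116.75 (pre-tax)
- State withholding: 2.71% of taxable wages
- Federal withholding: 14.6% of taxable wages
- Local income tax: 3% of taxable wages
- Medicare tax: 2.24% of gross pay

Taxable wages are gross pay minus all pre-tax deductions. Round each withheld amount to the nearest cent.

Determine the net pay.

$1,780.92

Dependent-care account contribution: $116.75
Taxable wages = $2,434.68 − $116.75 = $2,317.93
Federal withholding: $2,317.93 × 0.146 = $338.42
State withholding: $2,317.93 × 0.0271 = $62.82
Local income tax: $2,317.93 × 0.03 = $69.54
State disability insurance: $2,434.68 × 0.0048 = $11.69
Medicare tax: $2,434.68 × 0.0224 = $54.54
Total deductions = $116.75 + $338.42 + $62.82 + $69.54 + $11.69 + $54.54 = $653.76
Net pay = $2,434.68 − $653.76 = $1,780.92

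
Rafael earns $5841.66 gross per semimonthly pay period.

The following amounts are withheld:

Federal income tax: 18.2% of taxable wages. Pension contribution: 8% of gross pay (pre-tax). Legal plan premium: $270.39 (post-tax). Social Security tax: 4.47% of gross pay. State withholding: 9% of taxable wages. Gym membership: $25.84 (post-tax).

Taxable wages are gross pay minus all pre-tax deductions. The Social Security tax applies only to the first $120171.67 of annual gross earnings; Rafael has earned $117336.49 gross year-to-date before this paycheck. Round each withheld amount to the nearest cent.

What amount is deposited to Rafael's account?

$3489.55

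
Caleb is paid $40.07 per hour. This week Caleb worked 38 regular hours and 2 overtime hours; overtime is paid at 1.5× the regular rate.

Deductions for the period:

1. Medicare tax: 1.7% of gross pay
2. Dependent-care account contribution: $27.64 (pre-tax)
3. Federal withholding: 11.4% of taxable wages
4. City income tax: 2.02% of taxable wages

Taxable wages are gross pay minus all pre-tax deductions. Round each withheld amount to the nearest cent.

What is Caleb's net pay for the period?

$1,370.53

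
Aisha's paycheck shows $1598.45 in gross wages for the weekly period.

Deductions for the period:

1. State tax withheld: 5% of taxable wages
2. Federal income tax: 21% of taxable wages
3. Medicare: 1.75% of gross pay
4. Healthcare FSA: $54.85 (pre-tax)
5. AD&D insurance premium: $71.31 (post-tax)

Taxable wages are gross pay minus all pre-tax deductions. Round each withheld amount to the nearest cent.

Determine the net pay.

$1042.98

Healthcare FSA: $54.85
Taxable wages = $1598.45 − $54.85 = $1543.60
State tax withheld: $1543.60 × 0.05 = $77.18
Federal income tax: $1543.60 × 0.21 = $324.16
Medicare: $1598.45 × 0.0175 = $27.97
AD&D insurance premium: $71.31
Total deductions = $54.85 + $77.18 + $324.16 + $27.97 + $71.31 = $555.47
Net pay = $1598.45 − $555.47 = $1042.98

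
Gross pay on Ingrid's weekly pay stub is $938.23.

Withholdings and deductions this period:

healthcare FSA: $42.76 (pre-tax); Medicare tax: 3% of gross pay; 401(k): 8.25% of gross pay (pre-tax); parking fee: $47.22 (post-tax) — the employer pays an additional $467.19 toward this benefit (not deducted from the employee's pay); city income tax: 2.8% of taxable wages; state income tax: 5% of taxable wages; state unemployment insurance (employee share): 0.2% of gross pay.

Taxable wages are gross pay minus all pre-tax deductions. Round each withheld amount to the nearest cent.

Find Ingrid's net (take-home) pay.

$677.01

401(k): $938.23 × 0.0825 = $77.40
Healthcare FSA: $42.76
Pre-tax total = $77.40 + $42.76 = $120.16
Taxable wages = $938.23 − $120.16 = $818.07
City income tax: $818.07 × 0.028 = $22.91
State income tax: $818.07 × 0.05 = $40.90
State unemployment insurance (employee share): $938.23 × 0.002 = $1.88
Medicare tax: $938.23 × 0.03 = $28.15
Parking fee: $47.22
(Employer's $467.19 toward parking fee is not withheld from the employee.)
Total deductions = $77.40 + $42.76 + $22.91 + $40.90 + $1.88 + $28.15 + $47.22 = $261.22
Net pay = $938.23 − $261.22 = $677.01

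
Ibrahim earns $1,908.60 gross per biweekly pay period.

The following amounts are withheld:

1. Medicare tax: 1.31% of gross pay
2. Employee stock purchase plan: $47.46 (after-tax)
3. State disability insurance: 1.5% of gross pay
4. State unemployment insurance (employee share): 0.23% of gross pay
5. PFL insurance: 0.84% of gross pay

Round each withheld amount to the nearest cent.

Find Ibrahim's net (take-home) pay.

PFL insurance: $1,908.60 × 0.0084 = $16.03
State disability insurance: $1,908.60 × 0.015 = $28.63
State unemployment insurance (employee share): $1,908.60 × 0.0023 = $4.39
Medicare tax: $1,908.60 × 0.0131 = $25.00
Employee stock purchase plan: $47.46
Total deductions = $16.03 + $28.63 + $4.39 + $25.00 + $47.46 = $121.51
Net pay = $1,908.60 − $121.51 = $1,787.09

$1,787.09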